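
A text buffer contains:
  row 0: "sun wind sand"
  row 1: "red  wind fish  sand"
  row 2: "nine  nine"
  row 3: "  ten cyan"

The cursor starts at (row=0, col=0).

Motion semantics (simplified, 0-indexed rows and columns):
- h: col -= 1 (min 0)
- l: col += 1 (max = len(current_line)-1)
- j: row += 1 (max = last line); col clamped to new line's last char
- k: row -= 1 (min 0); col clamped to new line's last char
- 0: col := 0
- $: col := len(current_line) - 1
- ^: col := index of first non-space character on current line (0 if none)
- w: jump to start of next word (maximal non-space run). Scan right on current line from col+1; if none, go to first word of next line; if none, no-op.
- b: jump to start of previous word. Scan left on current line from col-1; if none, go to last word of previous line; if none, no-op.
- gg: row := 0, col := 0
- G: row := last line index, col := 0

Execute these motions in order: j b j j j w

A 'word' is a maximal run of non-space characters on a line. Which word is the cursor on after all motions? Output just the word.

Answer: cyan

Derivation:
After 1 (j): row=1 col=0 char='r'
After 2 (b): row=0 col=9 char='s'
After 3 (j): row=1 col=9 char='_'
After 4 (j): row=2 col=9 char='e'
After 5 (j): row=3 col=9 char='n'
After 6 (w): row=3 col=9 char='n'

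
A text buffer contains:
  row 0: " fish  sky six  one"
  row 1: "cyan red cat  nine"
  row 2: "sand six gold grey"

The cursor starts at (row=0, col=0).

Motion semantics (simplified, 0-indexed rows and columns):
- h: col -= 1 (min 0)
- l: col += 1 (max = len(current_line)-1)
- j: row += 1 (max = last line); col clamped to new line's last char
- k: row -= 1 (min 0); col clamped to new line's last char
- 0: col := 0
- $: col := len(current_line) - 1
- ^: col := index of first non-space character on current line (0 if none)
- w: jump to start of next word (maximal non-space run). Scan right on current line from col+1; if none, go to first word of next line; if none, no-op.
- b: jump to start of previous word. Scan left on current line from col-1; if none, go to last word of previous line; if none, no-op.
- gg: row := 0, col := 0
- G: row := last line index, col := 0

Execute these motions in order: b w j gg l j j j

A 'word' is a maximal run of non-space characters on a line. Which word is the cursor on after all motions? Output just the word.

After 1 (b): row=0 col=0 char='_'
After 2 (w): row=0 col=1 char='f'
After 3 (j): row=1 col=1 char='y'
After 4 (gg): row=0 col=0 char='_'
After 5 (l): row=0 col=1 char='f'
After 6 (j): row=1 col=1 char='y'
After 7 (j): row=2 col=1 char='a'
After 8 (j): row=2 col=1 char='a'

Answer: sand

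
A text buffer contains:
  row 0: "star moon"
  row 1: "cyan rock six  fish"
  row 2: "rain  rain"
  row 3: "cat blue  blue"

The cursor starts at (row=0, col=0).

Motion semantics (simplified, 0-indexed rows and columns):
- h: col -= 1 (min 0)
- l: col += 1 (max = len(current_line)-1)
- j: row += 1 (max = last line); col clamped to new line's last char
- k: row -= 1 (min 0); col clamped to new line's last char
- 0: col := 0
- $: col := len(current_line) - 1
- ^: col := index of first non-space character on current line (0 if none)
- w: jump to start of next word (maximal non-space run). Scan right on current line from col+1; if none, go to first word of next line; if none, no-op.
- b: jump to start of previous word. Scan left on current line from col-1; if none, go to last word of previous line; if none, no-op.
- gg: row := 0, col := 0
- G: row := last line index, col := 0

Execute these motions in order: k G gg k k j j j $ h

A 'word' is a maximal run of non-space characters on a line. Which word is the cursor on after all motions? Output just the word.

After 1 (k): row=0 col=0 char='s'
After 2 (G): row=3 col=0 char='c'
After 3 (gg): row=0 col=0 char='s'
After 4 (k): row=0 col=0 char='s'
After 5 (k): row=0 col=0 char='s'
After 6 (j): row=1 col=0 char='c'
After 7 (j): row=2 col=0 char='r'
After 8 (j): row=3 col=0 char='c'
After 9 ($): row=3 col=13 char='e'
After 10 (h): row=3 col=12 char='u'

Answer: blue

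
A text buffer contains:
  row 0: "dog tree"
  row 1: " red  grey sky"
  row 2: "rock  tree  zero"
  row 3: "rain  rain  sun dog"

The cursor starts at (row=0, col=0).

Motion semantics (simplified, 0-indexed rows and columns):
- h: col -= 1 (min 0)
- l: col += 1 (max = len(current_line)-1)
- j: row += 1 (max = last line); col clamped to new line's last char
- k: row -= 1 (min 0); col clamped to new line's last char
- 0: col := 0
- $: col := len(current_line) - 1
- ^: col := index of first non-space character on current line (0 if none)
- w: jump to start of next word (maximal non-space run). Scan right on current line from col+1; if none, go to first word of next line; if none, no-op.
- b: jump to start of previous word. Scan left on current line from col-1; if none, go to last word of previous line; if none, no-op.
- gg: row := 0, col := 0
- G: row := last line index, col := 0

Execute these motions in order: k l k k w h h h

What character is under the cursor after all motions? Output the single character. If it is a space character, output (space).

Answer: o

Derivation:
After 1 (k): row=0 col=0 char='d'
After 2 (l): row=0 col=1 char='o'
After 3 (k): row=0 col=1 char='o'
After 4 (k): row=0 col=1 char='o'
After 5 (w): row=0 col=4 char='t'
After 6 (h): row=0 col=3 char='_'
After 7 (h): row=0 col=2 char='g'
After 8 (h): row=0 col=1 char='o'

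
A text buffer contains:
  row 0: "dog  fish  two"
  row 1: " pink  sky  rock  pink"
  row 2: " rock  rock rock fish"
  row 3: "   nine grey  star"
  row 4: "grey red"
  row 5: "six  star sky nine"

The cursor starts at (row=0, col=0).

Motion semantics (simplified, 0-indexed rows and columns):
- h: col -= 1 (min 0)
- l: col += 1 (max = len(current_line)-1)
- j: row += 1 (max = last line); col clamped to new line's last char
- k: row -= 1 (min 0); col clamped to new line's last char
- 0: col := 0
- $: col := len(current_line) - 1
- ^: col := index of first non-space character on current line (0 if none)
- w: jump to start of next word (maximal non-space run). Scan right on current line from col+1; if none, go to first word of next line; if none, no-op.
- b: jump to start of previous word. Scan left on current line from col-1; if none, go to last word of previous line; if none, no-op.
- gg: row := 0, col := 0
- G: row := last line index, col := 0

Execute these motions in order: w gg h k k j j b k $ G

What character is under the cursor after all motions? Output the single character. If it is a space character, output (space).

Answer: s

Derivation:
After 1 (w): row=0 col=5 char='f'
After 2 (gg): row=0 col=0 char='d'
After 3 (h): row=0 col=0 char='d'
After 4 (k): row=0 col=0 char='d'
After 5 (k): row=0 col=0 char='d'
After 6 (j): row=1 col=0 char='_'
After 7 (j): row=2 col=0 char='_'
After 8 (b): row=1 col=18 char='p'
After 9 (k): row=0 col=13 char='o'
After 10 ($): row=0 col=13 char='o'
After 11 (G): row=5 col=0 char='s'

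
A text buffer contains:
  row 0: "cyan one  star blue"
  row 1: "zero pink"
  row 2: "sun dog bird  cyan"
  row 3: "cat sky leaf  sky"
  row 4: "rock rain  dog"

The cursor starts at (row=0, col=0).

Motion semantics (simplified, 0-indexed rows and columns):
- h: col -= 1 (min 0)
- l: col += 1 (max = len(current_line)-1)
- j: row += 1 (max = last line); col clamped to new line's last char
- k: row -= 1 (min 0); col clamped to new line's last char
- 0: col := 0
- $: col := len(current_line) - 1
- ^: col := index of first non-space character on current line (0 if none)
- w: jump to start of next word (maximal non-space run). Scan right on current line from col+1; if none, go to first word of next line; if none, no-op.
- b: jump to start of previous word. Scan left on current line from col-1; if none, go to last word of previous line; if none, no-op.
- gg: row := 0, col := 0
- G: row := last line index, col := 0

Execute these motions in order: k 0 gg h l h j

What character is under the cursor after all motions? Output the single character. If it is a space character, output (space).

After 1 (k): row=0 col=0 char='c'
After 2 (0): row=0 col=0 char='c'
After 3 (gg): row=0 col=0 char='c'
After 4 (h): row=0 col=0 char='c'
After 5 (l): row=0 col=1 char='y'
After 6 (h): row=0 col=0 char='c'
After 7 (j): row=1 col=0 char='z'

Answer: z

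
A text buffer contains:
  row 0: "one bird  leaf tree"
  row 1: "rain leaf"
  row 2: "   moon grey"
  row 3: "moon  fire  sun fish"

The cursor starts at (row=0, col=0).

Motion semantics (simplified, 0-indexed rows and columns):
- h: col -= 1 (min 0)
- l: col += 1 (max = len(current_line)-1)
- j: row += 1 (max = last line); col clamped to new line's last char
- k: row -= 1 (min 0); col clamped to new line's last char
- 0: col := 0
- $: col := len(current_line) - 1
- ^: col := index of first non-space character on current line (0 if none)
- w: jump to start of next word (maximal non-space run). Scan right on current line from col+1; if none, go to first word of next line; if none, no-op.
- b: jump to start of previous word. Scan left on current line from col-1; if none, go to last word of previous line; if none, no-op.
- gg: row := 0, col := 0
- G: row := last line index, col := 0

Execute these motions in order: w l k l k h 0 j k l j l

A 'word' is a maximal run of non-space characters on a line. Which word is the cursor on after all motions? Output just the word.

Answer: rain

Derivation:
After 1 (w): row=0 col=4 char='b'
After 2 (l): row=0 col=5 char='i'
After 3 (k): row=0 col=5 char='i'
After 4 (l): row=0 col=6 char='r'
After 5 (k): row=0 col=6 char='r'
After 6 (h): row=0 col=5 char='i'
After 7 (0): row=0 col=0 char='o'
After 8 (j): row=1 col=0 char='r'
After 9 (k): row=0 col=0 char='o'
After 10 (l): row=0 col=1 char='n'
After 11 (j): row=1 col=1 char='a'
After 12 (l): row=1 col=2 char='i'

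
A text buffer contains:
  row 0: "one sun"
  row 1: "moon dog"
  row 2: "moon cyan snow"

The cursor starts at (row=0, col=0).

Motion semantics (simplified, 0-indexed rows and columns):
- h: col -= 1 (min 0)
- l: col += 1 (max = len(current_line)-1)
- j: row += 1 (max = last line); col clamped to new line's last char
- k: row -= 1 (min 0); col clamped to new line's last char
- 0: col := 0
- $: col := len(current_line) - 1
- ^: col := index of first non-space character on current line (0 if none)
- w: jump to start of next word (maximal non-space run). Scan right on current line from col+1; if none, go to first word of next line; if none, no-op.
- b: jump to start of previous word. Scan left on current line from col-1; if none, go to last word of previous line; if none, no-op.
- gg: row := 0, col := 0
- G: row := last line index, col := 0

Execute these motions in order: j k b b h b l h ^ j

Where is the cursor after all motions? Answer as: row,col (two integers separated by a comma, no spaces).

After 1 (j): row=1 col=0 char='m'
After 2 (k): row=0 col=0 char='o'
After 3 (b): row=0 col=0 char='o'
After 4 (b): row=0 col=0 char='o'
After 5 (h): row=0 col=0 char='o'
After 6 (b): row=0 col=0 char='o'
After 7 (l): row=0 col=1 char='n'
After 8 (h): row=0 col=0 char='o'
After 9 (^): row=0 col=0 char='o'
After 10 (j): row=1 col=0 char='m'

Answer: 1,0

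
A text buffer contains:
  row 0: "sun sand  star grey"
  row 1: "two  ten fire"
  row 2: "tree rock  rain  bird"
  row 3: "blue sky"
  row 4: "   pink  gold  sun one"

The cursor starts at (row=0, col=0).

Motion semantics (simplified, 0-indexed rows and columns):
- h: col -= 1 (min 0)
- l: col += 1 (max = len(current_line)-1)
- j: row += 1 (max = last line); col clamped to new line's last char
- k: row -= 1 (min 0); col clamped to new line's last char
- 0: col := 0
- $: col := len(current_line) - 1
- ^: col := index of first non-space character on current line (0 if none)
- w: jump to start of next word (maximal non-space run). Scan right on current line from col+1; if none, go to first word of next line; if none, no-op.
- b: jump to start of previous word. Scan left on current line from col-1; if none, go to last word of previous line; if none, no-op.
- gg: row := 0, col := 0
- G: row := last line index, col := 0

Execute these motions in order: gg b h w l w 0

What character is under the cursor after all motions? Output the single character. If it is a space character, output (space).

Answer: s

Derivation:
After 1 (gg): row=0 col=0 char='s'
After 2 (b): row=0 col=0 char='s'
After 3 (h): row=0 col=0 char='s'
After 4 (w): row=0 col=4 char='s'
After 5 (l): row=0 col=5 char='a'
After 6 (w): row=0 col=10 char='s'
After 7 (0): row=0 col=0 char='s'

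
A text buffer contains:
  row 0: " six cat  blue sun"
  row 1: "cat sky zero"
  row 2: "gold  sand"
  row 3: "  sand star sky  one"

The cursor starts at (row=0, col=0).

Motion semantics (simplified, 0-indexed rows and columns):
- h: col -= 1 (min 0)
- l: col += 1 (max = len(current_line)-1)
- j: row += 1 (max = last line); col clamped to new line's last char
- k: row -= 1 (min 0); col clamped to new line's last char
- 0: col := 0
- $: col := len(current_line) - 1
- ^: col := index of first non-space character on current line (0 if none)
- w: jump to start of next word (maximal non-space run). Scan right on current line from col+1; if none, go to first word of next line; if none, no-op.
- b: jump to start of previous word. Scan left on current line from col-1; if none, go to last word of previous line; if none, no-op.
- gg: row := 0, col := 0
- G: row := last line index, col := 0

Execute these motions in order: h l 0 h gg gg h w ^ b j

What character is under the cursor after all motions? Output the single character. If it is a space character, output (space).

After 1 (h): row=0 col=0 char='_'
After 2 (l): row=0 col=1 char='s'
After 3 (0): row=0 col=0 char='_'
After 4 (h): row=0 col=0 char='_'
After 5 (gg): row=0 col=0 char='_'
After 6 (gg): row=0 col=0 char='_'
After 7 (h): row=0 col=0 char='_'
After 8 (w): row=0 col=1 char='s'
After 9 (^): row=0 col=1 char='s'
After 10 (b): row=0 col=1 char='s'
After 11 (j): row=1 col=1 char='a'

Answer: a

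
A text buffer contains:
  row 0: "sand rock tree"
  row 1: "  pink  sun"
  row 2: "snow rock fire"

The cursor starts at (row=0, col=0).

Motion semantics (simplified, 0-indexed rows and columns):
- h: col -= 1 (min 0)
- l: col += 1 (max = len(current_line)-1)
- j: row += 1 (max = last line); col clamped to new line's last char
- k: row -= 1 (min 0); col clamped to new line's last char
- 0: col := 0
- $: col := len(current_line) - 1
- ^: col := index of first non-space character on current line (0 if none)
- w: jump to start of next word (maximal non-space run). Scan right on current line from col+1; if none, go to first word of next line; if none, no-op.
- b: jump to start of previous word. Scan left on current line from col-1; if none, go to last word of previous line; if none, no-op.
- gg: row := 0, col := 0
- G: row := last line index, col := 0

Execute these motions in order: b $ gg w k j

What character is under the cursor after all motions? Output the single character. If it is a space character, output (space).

After 1 (b): row=0 col=0 char='s'
After 2 ($): row=0 col=13 char='e'
After 3 (gg): row=0 col=0 char='s'
After 4 (w): row=0 col=5 char='r'
After 5 (k): row=0 col=5 char='r'
After 6 (j): row=1 col=5 char='k'

Answer: k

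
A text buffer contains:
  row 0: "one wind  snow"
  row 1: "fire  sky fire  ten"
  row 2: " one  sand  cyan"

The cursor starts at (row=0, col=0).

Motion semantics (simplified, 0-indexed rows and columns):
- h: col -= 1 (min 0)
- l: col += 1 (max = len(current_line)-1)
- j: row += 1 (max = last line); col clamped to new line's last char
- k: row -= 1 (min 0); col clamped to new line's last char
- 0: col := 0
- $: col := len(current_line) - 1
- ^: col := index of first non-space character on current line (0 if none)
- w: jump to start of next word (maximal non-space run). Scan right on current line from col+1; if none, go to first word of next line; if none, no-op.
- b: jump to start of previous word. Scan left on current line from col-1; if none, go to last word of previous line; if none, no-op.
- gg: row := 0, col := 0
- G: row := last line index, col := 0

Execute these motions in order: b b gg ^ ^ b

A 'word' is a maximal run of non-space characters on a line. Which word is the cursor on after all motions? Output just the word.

Answer: one

Derivation:
After 1 (b): row=0 col=0 char='o'
After 2 (b): row=0 col=0 char='o'
After 3 (gg): row=0 col=0 char='o'
After 4 (^): row=0 col=0 char='o'
After 5 (^): row=0 col=0 char='o'
After 6 (b): row=0 col=0 char='o'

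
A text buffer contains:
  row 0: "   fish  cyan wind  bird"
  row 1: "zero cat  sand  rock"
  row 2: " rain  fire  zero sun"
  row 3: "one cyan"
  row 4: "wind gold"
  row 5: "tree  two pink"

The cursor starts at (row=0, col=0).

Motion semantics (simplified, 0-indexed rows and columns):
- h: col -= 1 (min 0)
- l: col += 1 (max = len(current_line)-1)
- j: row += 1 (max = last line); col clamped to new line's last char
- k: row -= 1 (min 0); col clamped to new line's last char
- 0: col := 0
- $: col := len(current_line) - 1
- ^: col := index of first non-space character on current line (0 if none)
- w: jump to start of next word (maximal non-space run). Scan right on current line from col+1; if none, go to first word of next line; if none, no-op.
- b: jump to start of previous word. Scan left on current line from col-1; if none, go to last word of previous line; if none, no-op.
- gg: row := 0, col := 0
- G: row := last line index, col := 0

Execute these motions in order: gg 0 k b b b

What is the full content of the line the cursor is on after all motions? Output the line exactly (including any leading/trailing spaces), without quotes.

Answer:    fish  cyan wind  bird

Derivation:
After 1 (gg): row=0 col=0 char='_'
After 2 (0): row=0 col=0 char='_'
After 3 (k): row=0 col=0 char='_'
After 4 (b): row=0 col=0 char='_'
After 5 (b): row=0 col=0 char='_'
After 6 (b): row=0 col=0 char='_'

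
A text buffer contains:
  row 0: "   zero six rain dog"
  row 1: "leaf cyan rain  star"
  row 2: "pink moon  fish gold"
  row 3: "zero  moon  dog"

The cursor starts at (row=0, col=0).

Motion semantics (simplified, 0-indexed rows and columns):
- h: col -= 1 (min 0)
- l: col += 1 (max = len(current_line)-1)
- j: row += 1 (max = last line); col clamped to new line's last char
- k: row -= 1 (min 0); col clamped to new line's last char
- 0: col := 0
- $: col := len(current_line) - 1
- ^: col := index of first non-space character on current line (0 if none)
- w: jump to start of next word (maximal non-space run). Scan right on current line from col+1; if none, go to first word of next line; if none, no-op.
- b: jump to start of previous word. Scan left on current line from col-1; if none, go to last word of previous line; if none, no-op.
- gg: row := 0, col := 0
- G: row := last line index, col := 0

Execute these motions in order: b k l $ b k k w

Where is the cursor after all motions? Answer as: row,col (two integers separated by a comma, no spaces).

Answer: 1,0

Derivation:
After 1 (b): row=0 col=0 char='_'
After 2 (k): row=0 col=0 char='_'
After 3 (l): row=0 col=1 char='_'
After 4 ($): row=0 col=19 char='g'
After 5 (b): row=0 col=17 char='d'
After 6 (k): row=0 col=17 char='d'
After 7 (k): row=0 col=17 char='d'
After 8 (w): row=1 col=0 char='l'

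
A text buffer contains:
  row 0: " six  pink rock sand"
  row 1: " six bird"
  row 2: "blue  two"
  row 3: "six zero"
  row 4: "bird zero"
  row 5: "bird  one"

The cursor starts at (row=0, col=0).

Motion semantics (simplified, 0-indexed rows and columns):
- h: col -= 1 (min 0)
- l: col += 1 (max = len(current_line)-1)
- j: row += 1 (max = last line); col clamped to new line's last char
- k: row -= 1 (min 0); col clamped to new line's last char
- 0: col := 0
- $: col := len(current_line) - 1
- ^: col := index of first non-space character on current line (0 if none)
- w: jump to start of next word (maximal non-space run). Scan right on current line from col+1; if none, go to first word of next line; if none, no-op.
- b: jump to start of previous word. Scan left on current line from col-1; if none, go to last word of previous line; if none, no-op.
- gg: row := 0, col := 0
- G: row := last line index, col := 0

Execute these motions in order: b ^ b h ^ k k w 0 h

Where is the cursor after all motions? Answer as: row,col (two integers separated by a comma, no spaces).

After 1 (b): row=0 col=0 char='_'
After 2 (^): row=0 col=1 char='s'
After 3 (b): row=0 col=1 char='s'
After 4 (h): row=0 col=0 char='_'
After 5 (^): row=0 col=1 char='s'
After 6 (k): row=0 col=1 char='s'
After 7 (k): row=0 col=1 char='s'
After 8 (w): row=0 col=6 char='p'
After 9 (0): row=0 col=0 char='_'
After 10 (h): row=0 col=0 char='_'

Answer: 0,0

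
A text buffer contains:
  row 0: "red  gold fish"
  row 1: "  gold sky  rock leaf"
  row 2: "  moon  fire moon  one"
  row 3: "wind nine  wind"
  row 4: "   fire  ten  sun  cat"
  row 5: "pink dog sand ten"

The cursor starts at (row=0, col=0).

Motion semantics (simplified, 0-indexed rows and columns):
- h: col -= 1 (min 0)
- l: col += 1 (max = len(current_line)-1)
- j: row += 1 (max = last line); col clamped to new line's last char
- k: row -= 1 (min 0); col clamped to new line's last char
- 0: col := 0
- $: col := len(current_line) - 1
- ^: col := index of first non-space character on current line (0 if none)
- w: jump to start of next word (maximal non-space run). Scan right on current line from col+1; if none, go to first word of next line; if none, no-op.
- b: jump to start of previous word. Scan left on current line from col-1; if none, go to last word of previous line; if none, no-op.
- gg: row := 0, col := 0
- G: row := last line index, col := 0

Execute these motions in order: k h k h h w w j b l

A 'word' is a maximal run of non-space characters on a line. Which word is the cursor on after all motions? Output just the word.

Answer: sky

Derivation:
After 1 (k): row=0 col=0 char='r'
After 2 (h): row=0 col=0 char='r'
After 3 (k): row=0 col=0 char='r'
After 4 (h): row=0 col=0 char='r'
After 5 (h): row=0 col=0 char='r'
After 6 (w): row=0 col=5 char='g'
After 7 (w): row=0 col=10 char='f'
After 8 (j): row=1 col=10 char='_'
After 9 (b): row=1 col=7 char='s'
After 10 (l): row=1 col=8 char='k'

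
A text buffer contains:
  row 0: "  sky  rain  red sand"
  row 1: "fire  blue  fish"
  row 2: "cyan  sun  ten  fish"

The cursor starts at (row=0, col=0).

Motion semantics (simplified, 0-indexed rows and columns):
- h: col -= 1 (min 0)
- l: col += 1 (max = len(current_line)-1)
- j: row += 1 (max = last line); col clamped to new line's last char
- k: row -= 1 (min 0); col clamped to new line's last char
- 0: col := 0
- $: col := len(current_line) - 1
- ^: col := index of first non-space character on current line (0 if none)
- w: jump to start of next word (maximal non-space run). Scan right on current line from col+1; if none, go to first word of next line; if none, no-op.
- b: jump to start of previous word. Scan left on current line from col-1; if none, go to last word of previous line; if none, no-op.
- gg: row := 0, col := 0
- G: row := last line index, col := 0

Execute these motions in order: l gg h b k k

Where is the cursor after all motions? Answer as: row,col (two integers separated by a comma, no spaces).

Answer: 0,0

Derivation:
After 1 (l): row=0 col=1 char='_'
After 2 (gg): row=0 col=0 char='_'
After 3 (h): row=0 col=0 char='_'
After 4 (b): row=0 col=0 char='_'
After 5 (k): row=0 col=0 char='_'
After 6 (k): row=0 col=0 char='_'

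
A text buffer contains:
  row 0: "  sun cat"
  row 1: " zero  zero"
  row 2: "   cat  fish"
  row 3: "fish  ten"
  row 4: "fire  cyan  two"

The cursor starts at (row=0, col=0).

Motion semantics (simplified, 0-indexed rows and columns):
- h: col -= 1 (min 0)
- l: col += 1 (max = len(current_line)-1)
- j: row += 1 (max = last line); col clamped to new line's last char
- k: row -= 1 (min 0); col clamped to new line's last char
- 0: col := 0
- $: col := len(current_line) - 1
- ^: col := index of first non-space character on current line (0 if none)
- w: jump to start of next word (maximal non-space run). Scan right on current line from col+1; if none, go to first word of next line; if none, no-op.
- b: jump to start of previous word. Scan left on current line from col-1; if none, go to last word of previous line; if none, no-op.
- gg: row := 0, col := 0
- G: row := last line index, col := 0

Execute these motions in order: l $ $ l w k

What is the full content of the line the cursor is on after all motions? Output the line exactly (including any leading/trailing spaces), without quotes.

Answer:   sun cat

Derivation:
After 1 (l): row=0 col=1 char='_'
After 2 ($): row=0 col=8 char='t'
After 3 ($): row=0 col=8 char='t'
After 4 (l): row=0 col=8 char='t'
After 5 (w): row=1 col=1 char='z'
After 6 (k): row=0 col=1 char='_'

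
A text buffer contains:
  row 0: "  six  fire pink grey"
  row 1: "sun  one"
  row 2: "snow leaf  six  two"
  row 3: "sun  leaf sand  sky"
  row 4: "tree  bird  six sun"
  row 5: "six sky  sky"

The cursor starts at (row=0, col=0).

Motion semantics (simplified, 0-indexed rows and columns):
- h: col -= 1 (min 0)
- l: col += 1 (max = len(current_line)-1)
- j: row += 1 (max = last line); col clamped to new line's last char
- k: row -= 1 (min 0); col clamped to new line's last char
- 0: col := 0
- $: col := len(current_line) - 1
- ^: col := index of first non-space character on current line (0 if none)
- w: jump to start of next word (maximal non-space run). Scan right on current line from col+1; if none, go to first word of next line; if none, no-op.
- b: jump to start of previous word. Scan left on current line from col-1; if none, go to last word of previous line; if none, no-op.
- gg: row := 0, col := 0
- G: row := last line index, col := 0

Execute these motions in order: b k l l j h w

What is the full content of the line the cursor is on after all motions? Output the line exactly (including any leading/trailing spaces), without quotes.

After 1 (b): row=0 col=0 char='_'
After 2 (k): row=0 col=0 char='_'
After 3 (l): row=0 col=1 char='_'
After 4 (l): row=0 col=2 char='s'
After 5 (j): row=1 col=2 char='n'
After 6 (h): row=1 col=1 char='u'
After 7 (w): row=1 col=5 char='o'

Answer: sun  one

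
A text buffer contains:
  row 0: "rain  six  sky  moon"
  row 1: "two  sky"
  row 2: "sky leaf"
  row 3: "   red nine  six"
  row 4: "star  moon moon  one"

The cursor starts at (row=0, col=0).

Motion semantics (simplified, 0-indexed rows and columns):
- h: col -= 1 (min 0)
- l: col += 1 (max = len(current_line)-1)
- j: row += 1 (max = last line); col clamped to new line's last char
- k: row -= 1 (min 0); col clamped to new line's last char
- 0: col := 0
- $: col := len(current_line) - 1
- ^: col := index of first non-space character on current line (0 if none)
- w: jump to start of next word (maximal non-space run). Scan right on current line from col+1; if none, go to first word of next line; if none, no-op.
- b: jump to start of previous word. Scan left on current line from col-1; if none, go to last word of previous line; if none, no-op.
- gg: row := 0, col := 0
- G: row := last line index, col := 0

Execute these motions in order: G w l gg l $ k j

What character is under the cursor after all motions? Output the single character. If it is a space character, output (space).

After 1 (G): row=4 col=0 char='s'
After 2 (w): row=4 col=6 char='m'
After 3 (l): row=4 col=7 char='o'
After 4 (gg): row=0 col=0 char='r'
After 5 (l): row=0 col=1 char='a'
After 6 ($): row=0 col=19 char='n'
After 7 (k): row=0 col=19 char='n'
After 8 (j): row=1 col=7 char='y'

Answer: y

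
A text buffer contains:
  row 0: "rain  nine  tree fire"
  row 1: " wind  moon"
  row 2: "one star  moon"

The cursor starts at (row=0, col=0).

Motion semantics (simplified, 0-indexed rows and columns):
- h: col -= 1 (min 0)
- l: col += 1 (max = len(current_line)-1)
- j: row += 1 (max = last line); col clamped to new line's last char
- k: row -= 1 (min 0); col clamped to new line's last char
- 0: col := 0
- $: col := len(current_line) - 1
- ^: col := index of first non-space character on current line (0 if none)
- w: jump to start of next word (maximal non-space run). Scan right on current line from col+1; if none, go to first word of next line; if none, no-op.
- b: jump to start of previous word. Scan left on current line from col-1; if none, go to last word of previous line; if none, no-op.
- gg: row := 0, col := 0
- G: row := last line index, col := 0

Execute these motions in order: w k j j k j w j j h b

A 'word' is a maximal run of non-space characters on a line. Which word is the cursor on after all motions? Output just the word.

Answer: star

Derivation:
After 1 (w): row=0 col=6 char='n'
After 2 (k): row=0 col=6 char='n'
After 3 (j): row=1 col=6 char='_'
After 4 (j): row=2 col=6 char='a'
After 5 (k): row=1 col=6 char='_'
After 6 (j): row=2 col=6 char='a'
After 7 (w): row=2 col=10 char='m'
After 8 (j): row=2 col=10 char='m'
After 9 (j): row=2 col=10 char='m'
After 10 (h): row=2 col=9 char='_'
After 11 (b): row=2 col=4 char='s'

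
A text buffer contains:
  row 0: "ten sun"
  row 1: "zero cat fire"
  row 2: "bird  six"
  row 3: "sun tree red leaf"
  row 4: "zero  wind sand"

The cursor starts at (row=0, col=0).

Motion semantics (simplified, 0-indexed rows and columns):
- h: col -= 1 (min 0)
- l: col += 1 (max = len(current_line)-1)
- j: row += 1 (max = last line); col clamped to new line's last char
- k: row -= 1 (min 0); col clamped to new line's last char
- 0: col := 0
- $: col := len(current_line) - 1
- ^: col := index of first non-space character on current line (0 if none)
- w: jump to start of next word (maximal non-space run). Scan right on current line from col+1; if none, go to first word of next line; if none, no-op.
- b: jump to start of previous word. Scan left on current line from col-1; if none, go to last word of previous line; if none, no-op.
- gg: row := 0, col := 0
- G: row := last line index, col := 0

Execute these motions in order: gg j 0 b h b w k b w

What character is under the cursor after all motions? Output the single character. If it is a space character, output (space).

Answer: s

Derivation:
After 1 (gg): row=0 col=0 char='t'
After 2 (j): row=1 col=0 char='z'
After 3 (0): row=1 col=0 char='z'
After 4 (b): row=0 col=4 char='s'
After 5 (h): row=0 col=3 char='_'
After 6 (b): row=0 col=0 char='t'
After 7 (w): row=0 col=4 char='s'
After 8 (k): row=0 col=4 char='s'
After 9 (b): row=0 col=0 char='t'
After 10 (w): row=0 col=4 char='s'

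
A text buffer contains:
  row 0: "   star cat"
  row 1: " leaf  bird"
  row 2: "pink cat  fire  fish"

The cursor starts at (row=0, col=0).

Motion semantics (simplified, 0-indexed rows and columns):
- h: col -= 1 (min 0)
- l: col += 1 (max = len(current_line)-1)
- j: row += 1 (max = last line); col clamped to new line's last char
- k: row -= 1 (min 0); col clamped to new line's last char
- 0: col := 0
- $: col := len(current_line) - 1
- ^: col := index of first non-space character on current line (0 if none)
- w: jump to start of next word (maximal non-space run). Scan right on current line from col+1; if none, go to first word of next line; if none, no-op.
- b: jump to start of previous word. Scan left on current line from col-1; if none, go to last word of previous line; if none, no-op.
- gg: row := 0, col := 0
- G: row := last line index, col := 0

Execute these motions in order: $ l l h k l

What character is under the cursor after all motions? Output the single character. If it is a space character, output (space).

Answer: t

Derivation:
After 1 ($): row=0 col=10 char='t'
After 2 (l): row=0 col=10 char='t'
After 3 (l): row=0 col=10 char='t'
After 4 (h): row=0 col=9 char='a'
After 5 (k): row=0 col=9 char='a'
After 6 (l): row=0 col=10 char='t'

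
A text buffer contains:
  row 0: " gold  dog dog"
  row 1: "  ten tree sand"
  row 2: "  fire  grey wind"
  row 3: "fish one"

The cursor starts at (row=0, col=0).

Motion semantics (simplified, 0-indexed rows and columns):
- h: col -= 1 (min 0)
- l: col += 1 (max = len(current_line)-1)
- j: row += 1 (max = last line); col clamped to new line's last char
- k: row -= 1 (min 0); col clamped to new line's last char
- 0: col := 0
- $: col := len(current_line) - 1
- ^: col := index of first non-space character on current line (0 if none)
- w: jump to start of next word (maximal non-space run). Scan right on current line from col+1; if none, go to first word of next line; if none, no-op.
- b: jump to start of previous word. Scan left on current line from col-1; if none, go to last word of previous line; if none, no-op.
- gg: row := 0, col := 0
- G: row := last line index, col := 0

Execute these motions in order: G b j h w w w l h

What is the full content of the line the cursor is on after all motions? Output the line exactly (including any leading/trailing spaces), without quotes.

After 1 (G): row=3 col=0 char='f'
After 2 (b): row=2 col=13 char='w'
After 3 (j): row=3 col=7 char='e'
After 4 (h): row=3 col=6 char='n'
After 5 (w): row=3 col=6 char='n'
After 6 (w): row=3 col=6 char='n'
After 7 (w): row=3 col=6 char='n'
After 8 (l): row=3 col=7 char='e'
After 9 (h): row=3 col=6 char='n'

Answer: fish one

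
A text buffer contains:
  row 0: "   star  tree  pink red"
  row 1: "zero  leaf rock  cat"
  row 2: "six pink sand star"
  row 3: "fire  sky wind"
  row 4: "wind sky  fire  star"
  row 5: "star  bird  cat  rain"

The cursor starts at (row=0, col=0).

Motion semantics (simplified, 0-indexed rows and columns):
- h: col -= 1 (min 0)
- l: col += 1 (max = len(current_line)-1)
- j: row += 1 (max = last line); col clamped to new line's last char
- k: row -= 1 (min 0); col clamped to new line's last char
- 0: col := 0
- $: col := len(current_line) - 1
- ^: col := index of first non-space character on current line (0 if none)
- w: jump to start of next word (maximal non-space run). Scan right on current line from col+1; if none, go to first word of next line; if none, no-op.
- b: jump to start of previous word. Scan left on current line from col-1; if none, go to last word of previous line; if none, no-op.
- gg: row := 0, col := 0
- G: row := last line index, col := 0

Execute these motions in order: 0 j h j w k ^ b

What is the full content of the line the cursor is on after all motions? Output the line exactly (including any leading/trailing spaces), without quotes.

After 1 (0): row=0 col=0 char='_'
After 2 (j): row=1 col=0 char='z'
After 3 (h): row=1 col=0 char='z'
After 4 (j): row=2 col=0 char='s'
After 5 (w): row=2 col=4 char='p'
After 6 (k): row=1 col=4 char='_'
After 7 (^): row=1 col=0 char='z'
After 8 (b): row=0 col=20 char='r'

Answer:    star  tree  pink red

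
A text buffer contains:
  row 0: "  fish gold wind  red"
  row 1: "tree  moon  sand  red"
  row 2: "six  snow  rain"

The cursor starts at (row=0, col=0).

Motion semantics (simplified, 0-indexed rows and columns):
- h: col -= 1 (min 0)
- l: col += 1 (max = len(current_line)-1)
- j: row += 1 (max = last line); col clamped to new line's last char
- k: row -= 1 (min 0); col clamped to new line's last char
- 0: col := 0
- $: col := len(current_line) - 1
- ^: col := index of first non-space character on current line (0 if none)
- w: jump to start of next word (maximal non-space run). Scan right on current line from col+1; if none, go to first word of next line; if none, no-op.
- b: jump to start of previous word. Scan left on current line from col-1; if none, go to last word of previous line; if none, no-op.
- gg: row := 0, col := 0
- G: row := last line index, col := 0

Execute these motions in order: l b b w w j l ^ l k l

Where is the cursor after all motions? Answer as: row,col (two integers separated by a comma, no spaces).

Answer: 0,2

Derivation:
After 1 (l): row=0 col=1 char='_'
After 2 (b): row=0 col=1 char='_'
After 3 (b): row=0 col=1 char='_'
After 4 (w): row=0 col=2 char='f'
After 5 (w): row=0 col=7 char='g'
After 6 (j): row=1 col=7 char='o'
After 7 (l): row=1 col=8 char='o'
After 8 (^): row=1 col=0 char='t'
After 9 (l): row=1 col=1 char='r'
After 10 (k): row=0 col=1 char='_'
After 11 (l): row=0 col=2 char='f'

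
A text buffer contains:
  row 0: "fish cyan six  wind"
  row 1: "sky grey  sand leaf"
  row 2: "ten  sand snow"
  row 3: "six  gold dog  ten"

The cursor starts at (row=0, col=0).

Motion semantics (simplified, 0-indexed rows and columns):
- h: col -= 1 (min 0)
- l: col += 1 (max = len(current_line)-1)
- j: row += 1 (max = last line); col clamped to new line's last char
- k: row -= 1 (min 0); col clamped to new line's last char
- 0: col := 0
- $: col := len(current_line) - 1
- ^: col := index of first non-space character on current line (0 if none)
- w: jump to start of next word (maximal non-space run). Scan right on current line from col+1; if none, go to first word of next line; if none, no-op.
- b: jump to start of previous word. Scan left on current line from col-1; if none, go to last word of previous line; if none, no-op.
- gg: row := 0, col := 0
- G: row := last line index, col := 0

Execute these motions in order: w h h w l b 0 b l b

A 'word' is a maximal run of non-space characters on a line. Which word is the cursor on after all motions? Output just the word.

Answer: fish

Derivation:
After 1 (w): row=0 col=5 char='c'
After 2 (h): row=0 col=4 char='_'
After 3 (h): row=0 col=3 char='h'
After 4 (w): row=0 col=5 char='c'
After 5 (l): row=0 col=6 char='y'
After 6 (b): row=0 col=5 char='c'
After 7 (0): row=0 col=0 char='f'
After 8 (b): row=0 col=0 char='f'
After 9 (l): row=0 col=1 char='i'
After 10 (b): row=0 col=0 char='f'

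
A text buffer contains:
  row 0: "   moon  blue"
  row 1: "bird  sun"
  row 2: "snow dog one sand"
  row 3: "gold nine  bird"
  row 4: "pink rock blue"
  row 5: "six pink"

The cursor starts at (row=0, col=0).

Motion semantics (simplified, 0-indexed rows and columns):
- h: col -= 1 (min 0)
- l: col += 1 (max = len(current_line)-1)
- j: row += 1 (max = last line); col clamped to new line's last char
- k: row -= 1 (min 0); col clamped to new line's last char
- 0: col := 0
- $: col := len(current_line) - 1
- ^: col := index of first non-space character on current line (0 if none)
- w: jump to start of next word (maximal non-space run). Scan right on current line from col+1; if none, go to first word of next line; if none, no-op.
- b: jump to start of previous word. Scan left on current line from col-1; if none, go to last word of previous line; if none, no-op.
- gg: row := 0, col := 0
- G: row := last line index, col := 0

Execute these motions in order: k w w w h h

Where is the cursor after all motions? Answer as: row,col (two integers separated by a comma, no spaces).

After 1 (k): row=0 col=0 char='_'
After 2 (w): row=0 col=3 char='m'
After 3 (w): row=0 col=9 char='b'
After 4 (w): row=1 col=0 char='b'
After 5 (h): row=1 col=0 char='b'
After 6 (h): row=1 col=0 char='b'

Answer: 1,0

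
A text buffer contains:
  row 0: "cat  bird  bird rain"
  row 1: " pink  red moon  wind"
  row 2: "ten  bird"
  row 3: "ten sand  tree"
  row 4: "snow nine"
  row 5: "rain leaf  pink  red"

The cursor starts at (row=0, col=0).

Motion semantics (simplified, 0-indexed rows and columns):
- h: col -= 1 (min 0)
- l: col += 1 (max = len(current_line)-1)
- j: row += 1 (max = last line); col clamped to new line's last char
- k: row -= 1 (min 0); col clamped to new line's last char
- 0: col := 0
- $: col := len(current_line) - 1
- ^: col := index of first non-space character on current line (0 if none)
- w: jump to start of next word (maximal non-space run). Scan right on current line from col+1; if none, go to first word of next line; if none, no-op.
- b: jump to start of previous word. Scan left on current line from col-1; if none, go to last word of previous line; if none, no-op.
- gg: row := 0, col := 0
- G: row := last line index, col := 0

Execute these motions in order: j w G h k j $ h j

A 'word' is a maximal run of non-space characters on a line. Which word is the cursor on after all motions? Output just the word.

After 1 (j): row=1 col=0 char='_'
After 2 (w): row=1 col=1 char='p'
After 3 (G): row=5 col=0 char='r'
After 4 (h): row=5 col=0 char='r'
After 5 (k): row=4 col=0 char='s'
After 6 (j): row=5 col=0 char='r'
After 7 ($): row=5 col=19 char='d'
After 8 (h): row=5 col=18 char='e'
After 9 (j): row=5 col=18 char='e'

Answer: red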